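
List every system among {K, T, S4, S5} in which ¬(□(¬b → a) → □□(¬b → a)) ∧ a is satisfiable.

K, T

S4-tableau for the formula:
1. ¬(□(¬b → a) → □□(¬b → a)) ∧ a, u
2. ¬(□(¬b → a) → □□(¬b → a)), u   [∧-rule on 1]
3. a, u   [∧-rule on 1]
4. □(¬b → a), u   [¬→-rule on 2]
5. ¬□□(¬b → a), u   [¬→-rule on 2]
6. ¬b → a, u   [□-rule on 4 via uRu]
7. ¬□(¬b → a), v   [¬□-rule on 5: fresh world v, uRv]
8. ¬b → a, v   [□-rule on 4 via uRv]
9. a, v   [→-rule on 8 (branches; this branch)]
10. ¬(¬b → a), w   [¬□-rule on 7: fresh world w, vRw]
11. ¬b, w   [¬→-rule on 10]
12. ¬a, w   [¬→-rule on 10]
13. ¬b → a, w   [□-rule on 4 via uRw]
14. a, w   [→-rule on 13 (branches; this branch)]
Accessibility: uRu, uRv, uRw, vRv, vRw, wRw
Branch closes: a and ¬a both at w.
Every branch closes (one shown): unsatisfiable in S4, hence also in S5 (every S5-frame is an S4-frame).
T-tableau for the formula:
1. ¬(□(¬b → a) → □□(¬b → a)) ∧ a, u
2. ¬(□(¬b → a) → □□(¬b → a)), u   [∧-rule on 1]
3. a, u   [∧-rule on 1]
4. □(¬b → a), u   [¬→-rule on 2]
5. ¬□□(¬b → a), u   [¬→-rule on 2]
6. ¬b → a, u   [□-rule on 4 via uRu]
7. ¬□(¬b → a), v   [¬□-rule on 5: fresh world v, uRv]
8. ¬b → a, v   [□-rule on 4 via uRv]
9. a, v   [→-rule on 8 (branches; this branch)]
10. ¬(¬b → a), w   [¬□-rule on 7: fresh world w, vRw]
11. ¬b, w   [¬→-rule on 10]
12. ¬a, w   [¬→-rule on 10]
Accessibility: uRu, uRv, vRv, vRw, wRw
Complete open branch: satisfiable in T, hence also in K (this T-model is also a K-model).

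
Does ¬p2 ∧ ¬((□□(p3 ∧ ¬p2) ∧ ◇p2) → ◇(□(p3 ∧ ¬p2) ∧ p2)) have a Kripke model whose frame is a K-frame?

1. ¬p2 ∧ ¬((□□(p3 ∧ ¬p2) ∧ ◇p2) → ◇(□(p3 ∧ ¬p2) ∧ p2)), w0
2. ¬p2, w0
3. ¬((□□(p3 ∧ ¬p2) ∧ ◇p2) → ◇(□(p3 ∧ ¬p2) ∧ p2)), w0
4. □□(p3 ∧ ¬p2) ∧ ◇p2, w0
5. ¬◇(□(p3 ∧ ¬p2) ∧ p2), w0
6. □□(p3 ∧ ¬p2), w0
7. ◇p2, w0
8. p2, w1
9. ¬(□(p3 ∧ ¬p2) ∧ p2), w1
10. □(p3 ∧ ¬p2), w1
11. ¬□(p3 ∧ ¬p2), w1
12. ¬(p3 ∧ ¬p2), w2
13. p3 ∧ ¬p2, w2
14. p3, w2
15. ¬p2, w2
16. p2, w2
Accessibility: w0Rw1, w1Rw2
Branch closes: p2 and ¬p2 both at w2.
Every branch closes; the branch above is one of them.

Unsatisfiable (every branch closes)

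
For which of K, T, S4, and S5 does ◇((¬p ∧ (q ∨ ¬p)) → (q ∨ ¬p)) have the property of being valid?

T, S4, S5

T-tableau for the negation ¬◇((¬p ∧ (q ∨ ¬p)) → (q ∨ ¬p)):
1. ¬◇((¬p ∧ (q ∨ ¬p)) → (q ∨ ¬p)), w0
2. ¬((¬p ∧ (q ∨ ¬p)) → (q ∨ ¬p)), w0
3. ¬p ∧ (q ∨ ¬p), w0
4. ¬(q ∨ ¬p), w0
5. ¬p, w0
6. q ∨ ¬p, w0
7. ¬q, w0
8. p, w0
Accessibility: w0Rw0
Branch closes: p and ¬p both at w0.
Every branch closes (one shown): valid in T, hence also in S4, S5 (every theorem of T is a theorem of S4 and S5).
K-tableau for the negation ¬◇((¬p ∧ (q ∨ ¬p)) → (q ∨ ¬p)):
1. ¬◇((¬p ∧ (q ∨ ¬p)) → (q ∨ ¬p)), w0
Complete open branch: countermodel on a K-frame, so not valid in K.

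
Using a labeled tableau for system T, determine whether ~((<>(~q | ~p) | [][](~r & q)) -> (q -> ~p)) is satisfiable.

1. ~((<>(~q | ~p) | [][](~r & q)) -> (q -> ~p)), w0
2. <>(~q | ~p) | [][](~r & q), w0   [~->-rule on 1]
3. ~(q -> ~p), w0   [~->-rule on 1]
4. q, w0   [~->-rule on 3]
5. p, w0   [~->-rule on 3]
6. [][](~r & q), w0   [|-rule on 2 (branches; this branch)]
7. [](~r & q), w0   [[]-rule on 6 via w0Rw0]
8. ~r & q, w0   [[]-rule on 7 via w0Rw0]
9. ~r, w0   [&-rule on 8]
Accessibility: w0Rw0

Satisfiable (open branch found)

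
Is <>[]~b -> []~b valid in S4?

Tableau for the negation ~(<>[]~b -> []~b):
1. ~(<>[]~b -> []~b), u
2. <>[]~b, u
3. ~[]~b, u
4. []~b, v
5. ~b, v
6. b, w
Accessibility: uRu, uRv, uRw, vRv, wRw
The negation has an open branch (countermodel exists).

Invalid (countermodel exists)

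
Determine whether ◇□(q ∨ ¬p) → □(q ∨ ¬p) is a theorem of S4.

No, not valid

Tableau for the negation ¬(◇□(q ∨ ¬p) → □(q ∨ ¬p)):
1. ¬(◇□(q ∨ ¬p) → □(q ∨ ¬p)), 0
2. ◇□(q ∨ ¬p), 0   [¬→-rule on 1]
3. ¬□(q ∨ ¬p), 0   [¬→-rule on 1]
4. □(q ∨ ¬p), 1   [◇-rule on 2: fresh world 1, 0R1]
5. q ∨ ¬p, 1   [□-rule on 4 via 1R1]
6. ¬p, 1   [∨-rule on 5 (branches; this branch)]
7. ¬(q ∨ ¬p), 2   [¬□-rule on 3: fresh world 2, 0R2]
8. ¬q, 2   [¬∨-rule on 7]
9. p, 2   [¬∨-rule on 7]
Accessibility: 0R0, 0R1, 0R2, 1R1, 2R2
The negation has an open branch (countermodel exists).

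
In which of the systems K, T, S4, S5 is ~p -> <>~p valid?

K-tableau for the negation ~(~p -> <>~p):
1. ~(~p -> <>~p), 0
2. ~p, 0   [~->-rule on 1]
3. ~<>~p, 0   [~->-rule on 1]
Complete open branch: countermodel on a K-frame, so not valid in K.
T-tableau for the negation ~(~p -> <>~p):
1. ~(~p -> <>~p), 0
2. ~p, 0   [~->-rule on 1]
3. ~<>~p, 0   [~->-rule on 1]
4. p, 0   [~<>-rule on 3 via 0R0]
Accessibility: 0R0
Branch closes: p and ~p both at 0.
Every branch closes (one shown): valid in T, hence also in S4, S5 (every theorem of T is a theorem of S4 and S5).

T, S4, S5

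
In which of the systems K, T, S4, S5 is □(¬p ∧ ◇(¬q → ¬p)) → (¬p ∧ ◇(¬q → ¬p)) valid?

T, S4, S5

K-tableau for the negation ¬(□(¬p ∧ ◇(¬q → ¬p)) → (¬p ∧ ◇(¬q → ¬p))):
1. ¬(□(¬p ∧ ◇(¬q → ¬p)) → (¬p ∧ ◇(¬q → ¬p))), w0
2. □(¬p ∧ ◇(¬q → ¬p)), w0
3. ¬(¬p ∧ ◇(¬q → ¬p)), w0
4. ¬◇(¬q → ¬p), w0
Complete open branch: countermodel on a K-frame, so not valid in K.
T-tableau for the negation ¬(□(¬p ∧ ◇(¬q → ¬p)) → (¬p ∧ ◇(¬q → ¬p))):
1. ¬(□(¬p ∧ ◇(¬q → ¬p)) → (¬p ∧ ◇(¬q → ¬p))), w0
2. □(¬p ∧ ◇(¬q → ¬p)), w0
3. ¬(¬p ∧ ◇(¬q → ¬p)), w0
4. ¬p ∧ ◇(¬q → ¬p), w0
5. ¬p, w0
6. ◇(¬q → ¬p), w0
7. ¬◇(¬q → ¬p), w0
8. ¬(¬q → ¬p), w0
9. ¬q, w0
10. p, w0
Accessibility: w0Rw0
Branch closes: p and ¬p both at w0.
Every branch closes (one shown): valid in T, hence also in S4, S5 (every theorem of T is a theorem of S4 and S5).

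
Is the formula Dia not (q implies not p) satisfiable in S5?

Satisfiable (open branch found)

1. Dia not (q implies not p), u
2. not (q implies not p), v
3. q, v
4. p, v
Accessibility: uRu, uRv, vRu, vRv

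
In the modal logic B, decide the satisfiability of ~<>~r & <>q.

1. ~<>~r & <>q, u
2. ~<>~r, u
3. <>q, u
4. r, u
5. q, v
6. r, v
Accessibility: uRu, uRv, vRu, vRv

Satisfiable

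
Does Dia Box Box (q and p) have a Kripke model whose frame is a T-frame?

1. Dia Box Box (q and p), u
2. Box Box (q and p), v   [Dia-rule on 1: fresh world v, uRv]
3. Box (q and p), v   [Box-rule on 2 via vRv]
4. q and p, v   [Box-rule on 3 via vRv]
5. q, v   [and-rule on 4]
6. p, v   [and-rule on 4]
Accessibility: uRu, uRv, vRv

Yes, satisfiable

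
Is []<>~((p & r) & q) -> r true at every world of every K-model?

Tableau for the negation ~([]<>~((p & r) & q) -> r):
1. ~([]<>~((p & r) & q) -> r), 0
2. []<>~((p & r) & q), 0   [~->-rule on 1]
3. ~r, 0   [~->-rule on 1]
The negation has an open branch (countermodel exists).

Invalid (countermodel exists)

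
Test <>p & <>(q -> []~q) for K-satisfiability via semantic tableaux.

Yes, satisfiable

1. <>p & <>(q -> []~q), u
2. <>p, u
3. <>(q -> []~q), u
4. p, v
5. q -> []~q, w
6. []~q, w
Accessibility: uRv, uRw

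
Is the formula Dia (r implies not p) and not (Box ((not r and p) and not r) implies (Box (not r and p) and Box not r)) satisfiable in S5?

1. Dia (r implies not p) and not (Box ((not r and p) and not r) implies (Box (not r and p) and Box not r)), w0
2. Dia (r implies not p), w0   [and-rule on 1]
3. not (Box ((not r and p) and not r) implies (Box (not r and p) and Box not r)), w0   [and-rule on 1]
4. Box ((not r and p) and not r), w0   [neg-implies-rule on 3]
5. not (Box (not r and p) and Box not r), w0   [neg-implies-rule on 3]
6. (not r and p) and not r, w0   [Box-rule on 4 via w0Rw0]
7. not r and p, w0   [and-rule on 6]
8. not r, w0   [and-rule on 6]
9. p, w0   [and-rule on 7]
10. not Box (not r and p), w0   [neg-and-rule on 5 (branches; this branch)]
11. r implies not p, w1   [Dia-rule on 2: fresh world w1, w0Rw1]
12. (not r and p) and not r, w1   [Box-rule on 4 via w0Rw1]
13. not r and p, w1   [and-rule on 12]
14. not r, w1   [and-rule on 12]
15. p, w1   [and-rule on 13]
16. not (not r and p), w2   [neg-Box-rule on 10: fresh world w2, w0Rw2]
17. (not r and p) and not r, w2   [Box-rule on 4 via w0Rw2]
18. not r and p, w2   [and-rule on 17]
19. not r, w2   [and-rule on 17]
20. p, w2   [and-rule on 18]
21. not p, w2   [neg-and-rule on 16 (branches; this branch)]
Accessibility: w0Rw0, w0Rw1, w0Rw2, w1Rw0, w1Rw1, w1Rw2, w2Rw0, w2Rw1, w2Rw2
Branch closes: p and not p both at w2.
All branches of the tableau close; one closing branch shown above.

Unsatisfiable (every branch closes)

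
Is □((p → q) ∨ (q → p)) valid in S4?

Tableau for the negation ¬□((p → q) ∨ (q → p)):
1. ¬□((p → q) ∨ (q → p)), u
2. ¬((p → q) ∨ (q → p)), v
3. ¬(p → q), v
4. ¬(q → p), v
5. p, v
6. ¬q, v
7. q, v
8. ¬p, v
Accessibility: uRu, uRv, vRv
Branch closes: q and ¬q both at v.
All branches of the negation close; one closing branch shown above.

Valid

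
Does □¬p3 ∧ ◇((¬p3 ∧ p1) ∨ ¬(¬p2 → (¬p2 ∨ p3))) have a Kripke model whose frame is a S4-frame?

1. □¬p3 ∧ ◇((¬p3 ∧ p1) ∨ ¬(¬p2 → (¬p2 ∨ p3))), w0
2. □¬p3, w0
3. ◇((¬p3 ∧ p1) ∨ ¬(¬p2 → (¬p2 ∨ p3))), w0
4. ¬p3, w0
5. (¬p3 ∧ p1) ∨ ¬(¬p2 → (¬p2 ∨ p3)), w1
6. ¬p3, w1
7. ¬p3 ∧ p1, w1
8. p1, w1
Accessibility: w0Rw0, w0Rw1, w1Rw1

Satisfiable (open branch found)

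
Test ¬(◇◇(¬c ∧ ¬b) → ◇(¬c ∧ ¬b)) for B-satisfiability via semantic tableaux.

1. ¬(◇◇(¬c ∧ ¬b) → ◇(¬c ∧ ¬b)), u
2. ◇◇(¬c ∧ ¬b), u
3. ¬◇(¬c ∧ ¬b), u
4. ¬(¬c ∧ ¬b), u
5. b, u
6. ◇(¬c ∧ ¬b), v
7. ¬(¬c ∧ ¬b), v
8. b, v
9. ¬c ∧ ¬b, w
10. ¬c, w
11. ¬b, w
Accessibility: uRu, uRv, vRu, vRv, vRw, wRv, wRw

Satisfiable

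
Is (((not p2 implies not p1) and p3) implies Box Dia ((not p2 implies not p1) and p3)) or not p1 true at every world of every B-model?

Yes, valid

Tableau for the negation not ((((not p2 implies not p1) and p3) implies Box Dia ((not p2 implies not p1) and p3)) or not p1):
1. not ((((not p2 implies not p1) and p3) implies Box Dia ((not p2 implies not p1) and p3)) or not p1), w0
2. not (((not p2 implies not p1) and p3) implies Box Dia ((not p2 implies not p1) and p3)), w0
3. p1, w0
4. (not p2 implies not p1) and p3, w0
5. not Box Dia ((not p2 implies not p1) and p3), w0
6. not p2 implies not p1, w0
7. p3, w0
8. p2, w0
9. not Dia ((not p2 implies not p1) and p3), w1
10. not ((not p2 implies not p1) and p3), w0
11. not ((not p2 implies not p1) and p3), w1
12. not (not p2 implies not p1), w0
13. not p2, w0
Accessibility: w0Rw0, w0Rw1, w1Rw0, w1Rw1
Branch closes: p2 and not p2 both at w0.
All branches of the negation close; one closing branch shown above.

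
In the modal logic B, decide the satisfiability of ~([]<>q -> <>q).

1. ~([]<>q -> <>q), u
2. []<>q, u
3. ~<>q, u
4. <>q, u
5. ~q, u
6. q, v
7. <>q, v
8. ~q, v
Accessibility: uRu, uRv, vRu, vRv
Branch closes: q and ~q both at v.
Every branch closes; the branch above is one of them.

Unsatisfiable (every branch closes)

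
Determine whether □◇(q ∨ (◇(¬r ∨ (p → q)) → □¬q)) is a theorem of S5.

Tableau for the negation ¬□◇(q ∨ (◇(¬r ∨ (p → q)) → □¬q)):
1. ¬□◇(q ∨ (◇(¬r ∨ (p → q)) → □¬q)), w0
2. ¬◇(q ∨ (◇(¬r ∨ (p → q)) → □¬q)), w1
3. ¬(q ∨ (◇(¬r ∨ (p → q)) → □¬q)), w0
4. ¬q, w0
5. ¬(◇(¬r ∨ (p → q)) → □¬q), w0
6. ◇(¬r ∨ (p → q)), w0
7. ¬□¬q, w0
8. ¬(q ∨ (◇(¬r ∨ (p → q)) → □¬q)), w1
9. ¬q, w1
10. ¬(◇(¬r ∨ (p → q)) → □¬q), w1
11. ◇(¬r ∨ (p → q)), w1
12. ¬□¬q, w1
13. ¬r ∨ (p → q), w2
14. ¬(q ∨ (◇(¬r ∨ (p → q)) → □¬q)), w2
15. ¬q, w2
16. ¬(◇(¬r ∨ (p → q)) → □¬q), w2
17. ◇(¬r ∨ (p → q)), w2
18. ¬□¬q, w2
19. p → q, w2
20. ¬p, w2
21. q, w3
22. ¬(q ∨ (◇(¬r ∨ (p → q)) → □¬q)), w3
23. ¬q, w3
24. ¬(◇(¬r ∨ (p → q)) → □¬q), w3
Accessibility: w0Rw0, w0Rw1, w0Rw2, w0Rw3, w1Rw0, w1Rw1, w1Rw2, w1Rw3, w2Rw0, w2Rw1, w2Rw2, w2Rw3, w3Rw0, w3Rw1, w3Rw2, w3Rw3
Branch closes: q and ¬q both at w3.
Every branch of the negation's tableau closes; the branch above is one of them.

Valid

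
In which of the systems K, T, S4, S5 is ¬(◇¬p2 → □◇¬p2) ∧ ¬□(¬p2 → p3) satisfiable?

K, T, S4

S4-tableau for the formula:
1. ¬(◇¬p2 → □◇¬p2) ∧ ¬□(¬p2 → p3), u
2. ¬(◇¬p2 → □◇¬p2), u
3. ¬□(¬p2 → p3), u
4. ◇¬p2, u
5. ¬□◇¬p2, u
6. ¬(¬p2 → p3), v
7. ¬p2, v
8. ¬p3, v
9. ¬p2, w
10. ¬◇¬p2, x
11. p2, x
Accessibility: uRu, uRv, uRw, uRx, vRv, wRw, xRx
Complete open branch: satisfiable in S4, hence also in K, T (this S4-model is also a K-model and a T-model).
S5-tableau for the formula:
1. ¬(◇¬p2 → □◇¬p2) ∧ ¬□(¬p2 → p3), u
2. ¬(◇¬p2 → □◇¬p2), u
3. ¬□(¬p2 → p3), u
4. ◇¬p2, u
5. ¬□◇¬p2, u
6. ¬(¬p2 → p3), v
7. ¬p2, v
8. ¬p3, v
9. ¬p2, w
10. ¬◇¬p2, x
11. p2, u
12. p2, v
Accessibility: uRu, uRv, uRw, uRx, vRu, vRv, vRw, vRx, wRu, wRv, wRw, wRx, xRu, xRv, xRw, xRx
Branch closes: p2 and ¬p2 both at v.
Every branch closes (one shown): unsatisfiable in S5.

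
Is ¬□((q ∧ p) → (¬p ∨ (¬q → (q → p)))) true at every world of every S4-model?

Not valid

Tableau for the negation □((q ∧ p) → (¬p ∨ (¬q → (q → p)))):
1. □((q ∧ p) → (¬p ∨ (¬q → (q → p)))), w0
2. (q ∧ p) → (¬p ∨ (¬q → (q → p))), w0
3. ¬p ∨ (¬q → (q → p)), w0
4. ¬q → (q → p), w0
5. q → p, w0
6. p, w0
Accessibility: w0Rw0
The negation has an open branch (countermodel exists).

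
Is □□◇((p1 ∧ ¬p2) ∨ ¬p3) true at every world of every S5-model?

Not valid

Tableau for the negation ¬□□◇((p1 ∧ ¬p2) ∨ ¬p3):
1. ¬□□◇((p1 ∧ ¬p2) ∨ ¬p3), 0
2. ¬□◇((p1 ∧ ¬p2) ∨ ¬p3), 1   [¬□-rule on 1: fresh world 1, 0R1]
3. ¬◇((p1 ∧ ¬p2) ∨ ¬p3), 2   [¬□-rule on 2: fresh world 2, 1R2]
4. ¬((p1 ∧ ¬p2) ∨ ¬p3), 0   [¬◇-rule on 3 via 2R0]
5. ¬(p1 ∧ ¬p2), 0   [¬∨-rule on 4]
6. p3, 0   [¬∨-rule on 4]
7. ¬((p1 ∧ ¬p2) ∨ ¬p3), 1   [¬◇-rule on 3 via 2R1]
8. ¬(p1 ∧ ¬p2), 1   [¬∨-rule on 7]
9. p3, 1   [¬∨-rule on 7]
10. ¬((p1 ∧ ¬p2) ∨ ¬p3), 2   [¬◇-rule on 3 via 2R2]
11. ¬(p1 ∧ ¬p2), 2   [¬∨-rule on 10]
12. p3, 2   [¬∨-rule on 10]
13. p2, 0   [¬∧-rule on 5 (branches; this branch)]
14. p2, 1   [¬∧-rule on 8 (branches; this branch)]
15. p2, 2   [¬∧-rule on 11 (branches; this branch)]
Accessibility: 0R0, 0R1, 0R2, 1R0, 1R1, 1R2, 2R0, 2R1, 2R2
The negation has an open branch (countermodel exists).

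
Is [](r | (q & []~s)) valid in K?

No, not valid

Tableau for the negation ~[](r | (q & []~s)):
1. ~[](r | (q & []~s)), w0
2. ~(r | (q & []~s)), w1
3. ~r, w1
4. ~(q & []~s), w1
5. ~[]~s, w1
6. s, w2
Accessibility: w0Rw1, w1Rw2
The negation has an open branch (countermodel exists).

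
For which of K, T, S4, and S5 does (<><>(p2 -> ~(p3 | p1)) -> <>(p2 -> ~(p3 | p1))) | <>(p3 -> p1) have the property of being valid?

S4, S5

S4-tableau for the negation ~((<><>(p2 -> ~(p3 | p1)) -> <>(p2 -> ~(p3 | p1))) | <>(p3 -> p1)):
1. ~((<><>(p2 -> ~(p3 | p1)) -> <>(p2 -> ~(p3 | p1))) | <>(p3 -> p1)), 0
2. ~(<><>(p2 -> ~(p3 | p1)) -> <>(p2 -> ~(p3 | p1))), 0   [~|-rule on 1]
3. ~<>(p3 -> p1), 0   [~|-rule on 1]
4. <><>(p2 -> ~(p3 | p1)), 0   [~->-rule on 2]
5. ~<>(p2 -> ~(p3 | p1)), 0   [~->-rule on 2]
6. ~(p3 -> p1), 0   [~<>-rule on 3 via 0R0]
7. p3, 0   [~->-rule on 6]
8. ~p1, 0   [~->-rule on 6]
9. ~(p2 -> ~(p3 | p1)), 0   [~<>-rule on 5 via 0R0]
10. p2, 0   [~->-rule on 9]
11. p3 | p1, 0   [~->-rule on 9]
12. <>(p2 -> ~(p3 | p1)), 1   [<>-rule on 4: fresh world 1, 0R1]
13. ~(p3 -> p1), 1   [~<>-rule on 3 via 0R1]
14. p3, 1   [~->-rule on 13]
15. ~p1, 1   [~->-rule on 13]
16. ~(p2 -> ~(p3 | p1)), 1   [~<>-rule on 5 via 0R1]
17. p2, 1   [~->-rule on 16]
18. p3 | p1, 1   [~->-rule on 16]
19. p2 -> ~(p3 | p1), 2   [<>-rule on 12: fresh world 2, 1R2]
20. ~(p3 -> p1), 2   [~<>-rule on 3 via 0R2]
21. p3, 2   [~->-rule on 20]
22. ~p1, 2   [~->-rule on 20]
23. ~(p2 -> ~(p3 | p1)), 2   [~<>-rule on 5 via 0R2]
24. p2, 2   [~->-rule on 23]
25. p3 | p1, 2   [~->-rule on 23]
26. ~(p3 | p1), 2   [->-rule on 19 (branches; this branch)]
27. ~p3, 2   [~|-rule on 26]
Accessibility: 0R0, 0R1, 0R2, 1R1, 1R2, 2R2
Branch closes: p3 and ~p3 both at 2.
Every branch closes (one shown): valid in S4, hence also in S5 (every theorem of S4 is a theorem of S5).
T-tableau for the negation ~((<><>(p2 -> ~(p3 | p1)) -> <>(p2 -> ~(p3 | p1))) | <>(p3 -> p1)):
1. ~((<><>(p2 -> ~(p3 | p1)) -> <>(p2 -> ~(p3 | p1))) | <>(p3 -> p1)), 0
2. ~(<><>(p2 -> ~(p3 | p1)) -> <>(p2 -> ~(p3 | p1))), 0   [~|-rule on 1]
3. ~<>(p3 -> p1), 0   [~|-rule on 1]
4. <><>(p2 -> ~(p3 | p1)), 0   [~->-rule on 2]
5. ~<>(p2 -> ~(p3 | p1)), 0   [~->-rule on 2]
6. ~(p3 -> p1), 0   [~<>-rule on 3 via 0R0]
7. p3, 0   [~->-rule on 6]
8. ~p1, 0   [~->-rule on 6]
9. ~(p2 -> ~(p3 | p1)), 0   [~<>-rule on 5 via 0R0]
10. p2, 0   [~->-rule on 9]
11. p3 | p1, 0   [~->-rule on 9]
12. <>(p2 -> ~(p3 | p1)), 1   [<>-rule on 4: fresh world 1, 0R1]
13. ~(p3 -> p1), 1   [~<>-rule on 3 via 0R1]
14. p3, 1   [~->-rule on 13]
15. ~p1, 1   [~->-rule on 13]
16. ~(p2 -> ~(p3 | p1)), 1   [~<>-rule on 5 via 0R1]
17. p2, 1   [~->-rule on 16]
18. p3 | p1, 1   [~->-rule on 16]
19. p2 -> ~(p3 | p1), 2   [<>-rule on 12: fresh world 2, 1R2]
20. ~(p3 | p1), 2   [->-rule on 19 (branches; this branch)]
21. ~p3, 2   [~|-rule on 20]
22. ~p1, 2   [~|-rule on 20]
Accessibility: 0R0, 0R1, 1R1, 1R2, 2R2
Complete open branch: countermodel on a T-frame, so not valid in T, nor in K (the same frame is also a K-frame).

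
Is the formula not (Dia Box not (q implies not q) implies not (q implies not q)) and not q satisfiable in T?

Satisfiable

1. not (Dia Box not (q implies not q) implies not (q implies not q)) and not q, u
2. not (Dia Box not (q implies not q) implies not (q implies not q)), u   [and-rule on 1]
3. not q, u   [and-rule on 1]
4. Dia Box not (q implies not q), u   [neg-implies-rule on 2]
5. q implies not q, u   [neg-implies-rule on 2]
6. Box not (q implies not q), v   [Dia-rule on 4: fresh world v, uRv]
7. not (q implies not q), v   [Box-rule on 6 via vRv]
8. q, v   [neg-implies-rule on 7]
Accessibility: uRu, uRv, vRv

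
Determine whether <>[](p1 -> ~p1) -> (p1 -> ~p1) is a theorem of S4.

Not valid

Tableau for the negation ~(<>[](p1 -> ~p1) -> (p1 -> ~p1)):
1. ~(<>[](p1 -> ~p1) -> (p1 -> ~p1)), w0
2. <>[](p1 -> ~p1), w0
3. ~(p1 -> ~p1), w0
4. p1, w0
5. [](p1 -> ~p1), w1
6. p1 -> ~p1, w1
7. ~p1, w1
Accessibility: w0Rw0, w0Rw1, w1Rw1
The negation has an open branch (countermodel exists).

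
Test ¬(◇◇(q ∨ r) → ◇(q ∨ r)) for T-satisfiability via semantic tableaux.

Yes, satisfiable

1. ¬(◇◇(q ∨ r) → ◇(q ∨ r)), w0
2. ◇◇(q ∨ r), w0   [¬→-rule on 1]
3. ¬◇(q ∨ r), w0   [¬→-rule on 1]
4. ¬(q ∨ r), w0   [¬◇-rule on 3 via w0Rw0]
5. ¬q, w0   [¬∨-rule on 4]
6. ¬r, w0   [¬∨-rule on 4]
7. ◇(q ∨ r), w1   [◇-rule on 2: fresh world w1, w0Rw1]
8. ¬(q ∨ r), w1   [¬◇-rule on 3 via w0Rw1]
9. ¬q, w1   [¬∨-rule on 8]
10. ¬r, w1   [¬∨-rule on 8]
11. q ∨ r, w2   [◇-rule on 7: fresh world w2, w1Rw2]
12. r, w2   [∨-rule on 11 (branches; this branch)]
Accessibility: w0Rw0, w0Rw1, w1Rw1, w1Rw2, w2Rw2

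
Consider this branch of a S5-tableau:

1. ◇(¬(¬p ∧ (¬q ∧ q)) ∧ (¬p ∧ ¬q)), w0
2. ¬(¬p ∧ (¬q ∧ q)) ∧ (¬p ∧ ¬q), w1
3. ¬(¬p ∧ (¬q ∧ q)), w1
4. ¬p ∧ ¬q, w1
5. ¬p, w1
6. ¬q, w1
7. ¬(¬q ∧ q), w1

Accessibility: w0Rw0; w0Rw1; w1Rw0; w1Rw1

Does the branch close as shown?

Not closed

No world carries both an atom and its negation.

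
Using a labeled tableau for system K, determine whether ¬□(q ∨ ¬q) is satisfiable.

1. ¬□(q ∨ ¬q), 0
2. ¬(q ∨ ¬q), 1
3. ¬q, 1
4. q, 1
Accessibility: 0R1
Branch closes: q and ¬q both at 1.
All branches of the tableau close; one closing branch shown above.

Unsatisfiable (every branch closes)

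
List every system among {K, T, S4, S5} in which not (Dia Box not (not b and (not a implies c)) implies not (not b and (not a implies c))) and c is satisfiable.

S4-tableau for the formula:
1. not (Dia Box not (not b and (not a implies c)) implies not (not b and (not a implies c))) and c, 0
2. not (Dia Box not (not b and (not a implies c)) implies not (not b and (not a implies c))), 0
3. c, 0
4. Dia Box not (not b and (not a implies c)), 0
5. not b and (not a implies c), 0
6. not b, 0
7. not a implies c, 0
8. Box not (not b and (not a implies c)), 1
9. not (not b and (not a implies c)), 1
10. not (not a implies c), 1
11. not a, 1
12. not c, 1
Accessibility: 0R0, 0R1, 1R1
Complete open branch: satisfiable in S4, hence also in K, T (this S4-model is also a K-model and a T-model).
S5-tableau for the formula:
1. not (Dia Box not (not b and (not a implies c)) implies not (not b and (not a implies c))) and c, 0
2. not (Dia Box not (not b and (not a implies c)) implies not (not b and (not a implies c))), 0
3. c, 0
4. Dia Box not (not b and (not a implies c)), 0
5. not b and (not a implies c), 0
6. not b, 0
7. not a implies c, 0
8. Box not (not b and (not a implies c)), 1
9. not (not b and (not a implies c)), 0
10. not (not b and (not a implies c)), 1
11. not (not a implies c), 0
12. not a, 0
13. not c, 0
Accessibility: 0R0, 0R1, 1R0, 1R1
Branch closes: c and not c both at 0.
Every branch closes (one shown): unsatisfiable in S5.

K, T, S4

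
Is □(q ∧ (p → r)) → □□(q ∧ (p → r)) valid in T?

Tableau for the negation ¬(□(q ∧ (p → r)) → □□(q ∧ (p → r))):
1. ¬(□(q ∧ (p → r)) → □□(q ∧ (p → r))), w0
2. □(q ∧ (p → r)), w0   [¬→-rule on 1]
3. ¬□□(q ∧ (p → r)), w0   [¬→-rule on 1]
4. q ∧ (p → r), w0   [□-rule on 2 via w0Rw0]
5. q, w0   [∧-rule on 4]
6. p → r, w0   [∧-rule on 4]
7. r, w0   [→-rule on 6 (branches; this branch)]
8. ¬□(q ∧ (p → r)), w1   [¬□-rule on 3: fresh world w1, w0Rw1]
9. q ∧ (p → r), w1   [□-rule on 2 via w0Rw1]
10. q, w1   [∧-rule on 9]
11. p → r, w1   [∧-rule on 9]
12. r, w1   [→-rule on 11 (branches; this branch)]
13. ¬(q ∧ (p → r)), w2   [¬□-rule on 8: fresh world w2, w1Rw2]
14. ¬(p → r), w2   [¬∧-rule on 13 (branches; this branch)]
15. p, w2   [¬→-rule on 14]
16. ¬r, w2   [¬→-rule on 14]
Accessibility: w0Rw0, w0Rw1, w1Rw1, w1Rw2, w2Rw2
The negation has an open branch (countermodel exists).

Not valid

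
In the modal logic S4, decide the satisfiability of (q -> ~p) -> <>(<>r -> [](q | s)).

1. (q -> ~p) -> <>(<>r -> [](q | s)), u
2. <>(<>r -> [](q | s)), u
3. <>r -> [](q | s), v
4. [](q | s), v
5. q | s, v
6. s, v
Accessibility: uRu, uRv, vRv

Satisfiable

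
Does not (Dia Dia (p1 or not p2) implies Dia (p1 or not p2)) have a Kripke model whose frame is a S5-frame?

1. not (Dia Dia (p1 or not p2) implies Dia (p1 or not p2)), 0
2. Dia Dia (p1 or not p2), 0   [neg-implies-rule on 1]
3. not Dia (p1 or not p2), 0   [neg-implies-rule on 1]
4. not (p1 or not p2), 0   [neg-Dia-rule on 3 via 0R0]
5. not p1, 0   [neg-or-rule on 4]
6. p2, 0   [neg-or-rule on 4]
7. Dia (p1 or not p2), 1   [Dia-rule on 2: fresh world 1, 0R1]
8. not (p1 or not p2), 1   [neg-Dia-rule on 3 via 0R1]
9. not p1, 1   [neg-or-rule on 8]
10. p2, 1   [neg-or-rule on 8]
11. p1 or not p2, 2   [Dia-rule on 7: fresh world 2, 1R2]
12. not (p1 or not p2), 2   [neg-Dia-rule on 3 via 0R2]
13. not p1, 2   [neg-or-rule on 12]
14. p2, 2   [neg-or-rule on 12]
15. not p2, 2   [or-rule on 11 (branches; this branch)]
Accessibility: 0R0, 0R1, 0R2, 1R0, 1R1, 1R2, 2R0, 2R1, 2R2
Branch closes: p2 and not p2 both at 2.
(One branch shown.) All branches close.

No, unsatisfiable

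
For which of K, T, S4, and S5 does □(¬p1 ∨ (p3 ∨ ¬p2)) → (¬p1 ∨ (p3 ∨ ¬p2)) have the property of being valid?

T, S4, S5

T-tableau for the negation ¬(□(¬p1 ∨ (p3 ∨ ¬p2)) → (¬p1 ∨ (p3 ∨ ¬p2))):
1. ¬(□(¬p1 ∨ (p3 ∨ ¬p2)) → (¬p1 ∨ (p3 ∨ ¬p2))), 0
2. □(¬p1 ∨ (p3 ∨ ¬p2)), 0
3. ¬(¬p1 ∨ (p3 ∨ ¬p2)), 0
4. p1, 0
5. ¬(p3 ∨ ¬p2), 0
6. ¬p3, 0
7. p2, 0
8. ¬p1 ∨ (p3 ∨ ¬p2), 0
9. p3 ∨ ¬p2, 0
10. ¬p2, 0
Accessibility: 0R0
Branch closes: p2 and ¬p2 both at 0.
Every branch closes (one shown): valid in T, hence also in S4, S5 (every theorem of T is a theorem of S4 and S5).
K-tableau for the negation ¬(□(¬p1 ∨ (p3 ∨ ¬p2)) → (¬p1 ∨ (p3 ∨ ¬p2))):
1. ¬(□(¬p1 ∨ (p3 ∨ ¬p2)) → (¬p1 ∨ (p3 ∨ ¬p2))), 0
2. □(¬p1 ∨ (p3 ∨ ¬p2)), 0
3. ¬(¬p1 ∨ (p3 ∨ ¬p2)), 0
4. p1, 0
5. ¬(p3 ∨ ¬p2), 0
6. ¬p3, 0
7. p2, 0
Complete open branch: countermodel on a K-frame, so not valid in K.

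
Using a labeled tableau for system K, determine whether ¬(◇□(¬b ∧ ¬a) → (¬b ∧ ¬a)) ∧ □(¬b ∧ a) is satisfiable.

1. ¬(◇□(¬b ∧ ¬a) → (¬b ∧ ¬a)) ∧ □(¬b ∧ a), w0
2. ¬(◇□(¬b ∧ ¬a) → (¬b ∧ ¬a)), w0   [∧-rule on 1]
3. □(¬b ∧ a), w0   [∧-rule on 1]
4. ◇□(¬b ∧ ¬a), w0   [¬→-rule on 2]
5. ¬(¬b ∧ ¬a), w0   [¬→-rule on 2]
6. a, w0   [¬∧-rule on 5 (branches; this branch)]
7. □(¬b ∧ ¬a), w1   [◇-rule on 4: fresh world w1, w0Rw1]
8. ¬b ∧ a, w1   [□-rule on 3 via w0Rw1]
9. ¬b, w1   [∧-rule on 8]
10. a, w1   [∧-rule on 8]
Accessibility: w0Rw1

Satisfiable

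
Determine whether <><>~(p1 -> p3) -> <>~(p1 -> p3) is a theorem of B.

Tableau for the negation ~(<><>~(p1 -> p3) -> <>~(p1 -> p3)):
1. ~(<><>~(p1 -> p3) -> <>~(p1 -> p3)), w0
2. <><>~(p1 -> p3), w0
3. ~<>~(p1 -> p3), w0
4. p1 -> p3, w0
5. p3, w0
6. <>~(p1 -> p3), w1
7. p1 -> p3, w1
8. p3, w1
9. ~(p1 -> p3), w2
10. p1, w2
11. ~p3, w2
Accessibility: w0Rw0, w0Rw1, w1Rw0, w1Rw1, w1Rw2, w2Rw1, w2Rw2
The negation has an open branch (countermodel exists).

Not valid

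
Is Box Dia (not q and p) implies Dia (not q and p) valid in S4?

Tableau for the negation not (Box Dia (not q and p) implies Dia (not q and p)):
1. not (Box Dia (not q and p) implies Dia (not q and p)), 0
2. Box Dia (not q and p), 0
3. not Dia (not q and p), 0
4. Dia (not q and p), 0
5. not (not q and p), 0
6. not p, 0
7. not q and p, 1
8. not q, 1
9. p, 1
10. Dia (not q and p), 1
11. not (not q and p), 1
12. not p, 1
Accessibility: 0R0, 0R1, 1R1
Branch closes: p and not p both at 1.
All branches of the negation close; one closing branch shown above.

Valid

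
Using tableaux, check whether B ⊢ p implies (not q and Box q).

Tableau for the negation not (p implies (not q and Box q)):
1. not (p implies (not q and Box q)), u
2. p, u
3. not (not q and Box q), u
4. not Box q, u
5. not q, v
Accessibility: uRu, uRv, vRu, vRv
The negation has an open branch (countermodel exists).

Not valid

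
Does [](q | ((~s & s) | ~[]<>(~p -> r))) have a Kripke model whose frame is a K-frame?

1. [](q | ((~s & s) | ~[]<>(~p -> r))), u

Yes, satisfiable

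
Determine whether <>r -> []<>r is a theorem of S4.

Invalid (countermodel exists)

Tableau for the negation ~(<>r -> []<>r):
1. ~(<>r -> []<>r), w0
2. <>r, w0   [~->-rule on 1]
3. ~[]<>r, w0   [~->-rule on 1]
4. r, w1   [<>-rule on 2: fresh world w1, w0Rw1]
5. ~<>r, w2   [~[]-rule on 3: fresh world w2, w0Rw2]
6. ~r, w2   [~<>-rule on 5 via w2Rw2]
Accessibility: w0Rw0, w0Rw1, w0Rw2, w1Rw1, w2Rw2
The negation has an open branch (countermodel exists).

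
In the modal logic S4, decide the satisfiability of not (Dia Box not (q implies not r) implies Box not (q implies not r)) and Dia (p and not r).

1. not (Dia Box not (q implies not r) implies Box not (q implies not r)) and Dia (p and not r), 0
2. not (Dia Box not (q implies not r) implies Box not (q implies not r)), 0
3. Dia (p and not r), 0
4. Dia Box not (q implies not r), 0
5. not Box not (q implies not r), 0
6. p and not r, 1
7. p, 1
8. not r, 1
9. Box not (q implies not r), 2
10. not (q implies not r), 2
11. q, 2
12. r, 2
13. q implies not r, 3
14. not r, 3
Accessibility: 0R0, 0R1, 0R2, 0R3, 1R1, 2R2, 3R3

Satisfiable (open branch found)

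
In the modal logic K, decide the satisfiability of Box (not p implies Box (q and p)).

Satisfiable (open branch found)

1. Box (not p implies Box (q and p)), w0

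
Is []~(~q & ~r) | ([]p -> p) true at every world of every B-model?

Yes, valid

Tableau for the negation ~([]~(~q & ~r) | ([]p -> p)):
1. ~([]~(~q & ~r) | ([]p -> p)), u
2. ~[]~(~q & ~r), u
3. ~([]p -> p), u
4. []p, u
5. ~p, u
6. p, u
Accessibility: uRu
Branch closes: p and ~p both at u.
Every branch of the negation's tableau closes; the branch above is one of them.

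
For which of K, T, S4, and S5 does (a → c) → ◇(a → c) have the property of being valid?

T, S4, S5

K-tableau for the negation ¬((a → c) → ◇(a → c)):
1. ¬((a → c) → ◇(a → c)), u
2. a → c, u
3. ¬◇(a → c), u
4. c, u
Complete open branch: countermodel on a K-frame, so not valid in K.
T-tableau for the negation ¬((a → c) → ◇(a → c)):
1. ¬((a → c) → ◇(a → c)), u
2. a → c, u
3. ¬◇(a → c), u
4. ¬(a → c), u
5. a, u
6. ¬c, u
7. c, u
Accessibility: uRu
Branch closes: c and ¬c both at u.
Every branch closes (one shown): valid in T, hence also in S4, S5 (every theorem of T is a theorem of S4 and S5).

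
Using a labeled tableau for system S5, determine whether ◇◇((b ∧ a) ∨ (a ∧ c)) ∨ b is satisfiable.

Satisfiable

1. ◇◇((b ∧ a) ∨ (a ∧ c)) ∨ b, u
2. b, u
Accessibility: uRu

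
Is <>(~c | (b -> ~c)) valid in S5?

Invalid (countermodel exists)

Tableau for the negation ~<>(~c | (b -> ~c)):
1. ~<>(~c | (b -> ~c)), u
2. ~(~c | (b -> ~c)), u
3. c, u
4. ~(b -> ~c), u
5. b, u
Accessibility: uRu
The negation has an open branch (countermodel exists).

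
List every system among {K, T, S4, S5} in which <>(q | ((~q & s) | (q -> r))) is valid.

T, S4, S5

K-tableau for the negation ~<>(q | ((~q & s) | (q -> r))):
1. ~<>(q | ((~q & s) | (q -> r))), w0
Complete open branch: countermodel on a K-frame, so not valid in K.
T-tableau for the negation ~<>(q | ((~q & s) | (q -> r))):
1. ~<>(q | ((~q & s) | (q -> r))), w0
2. ~(q | ((~q & s) | (q -> r))), w0
3. ~q, w0
4. ~((~q & s) | (q -> r)), w0
5. ~(~q & s), w0
6. ~(q -> r), w0
7. q, w0
8. ~r, w0
Accessibility: w0Rw0
Branch closes: q and ~q both at w0.
Every branch closes (one shown): valid in T, hence also in S4, S5 (every theorem of T is a theorem of S4 and S5).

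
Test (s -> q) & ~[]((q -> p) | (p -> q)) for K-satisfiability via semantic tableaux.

No, unsatisfiable

1. (s -> q) & ~[]((q -> p) | (p -> q)), w0
2. s -> q, w0   [&-rule on 1]
3. ~[]((q -> p) | (p -> q)), w0   [&-rule on 1]
4. q, w0   [->-rule on 2 (branches; this branch)]
5. ~((q -> p) | (p -> q)), w1   [~[]-rule on 3: fresh world w1, w0Rw1]
6. ~(q -> p), w1   [~|-rule on 5]
7. ~(p -> q), w1   [~|-rule on 5]
8. q, w1   [~->-rule on 6]
9. ~p, w1   [~->-rule on 6]
10. p, w1   [~->-rule on 7]
11. ~q, w1   [~->-rule on 7]
Accessibility: w0Rw1
Branch closes: p and ~p both at w1.
All branches of the tableau close; one closing branch shown above.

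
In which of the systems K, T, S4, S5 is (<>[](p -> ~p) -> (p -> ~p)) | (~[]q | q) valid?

T, S4, S5

T-tableau for the negation ~((<>[](p -> ~p) -> (p -> ~p)) | (~[]q | q)):
1. ~((<>[](p -> ~p) -> (p -> ~p)) | (~[]q | q)), 0
2. ~(<>[](p -> ~p) -> (p -> ~p)), 0
3. ~(~[]q | q), 0
4. <>[](p -> ~p), 0
5. ~(p -> ~p), 0
6. []q, 0
7. ~q, 0
8. p, 0
9. q, 0
Accessibility: 0R0
Branch closes: q and ~q both at 0.
Every branch closes (one shown): valid in T, hence also in S4, S5 (every theorem of T is a theorem of S4 and S5).
K-tableau for the negation ~((<>[](p -> ~p) -> (p -> ~p)) | (~[]q | q)):
1. ~((<>[](p -> ~p) -> (p -> ~p)) | (~[]q | q)), 0
2. ~(<>[](p -> ~p) -> (p -> ~p)), 0
3. ~(~[]q | q), 0
4. <>[](p -> ~p), 0
5. ~(p -> ~p), 0
6. []q, 0
7. ~q, 0
8. p, 0
9. [](p -> ~p), 1
10. q, 1
Accessibility: 0R1
Complete open branch: countermodel on a K-frame, so not valid in K.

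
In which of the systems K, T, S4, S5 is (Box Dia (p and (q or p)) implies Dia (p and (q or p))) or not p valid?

T-tableau for the negation not ((Box Dia (p and (q or p)) implies Dia (p and (q or p))) or not p):
1. not ((Box Dia (p and (q or p)) implies Dia (p and (q or p))) or not p), u
2. not (Box Dia (p and (q or p)) implies Dia (p and (q or p))), u
3. p, u
4. Box Dia (p and (q or p)), u
5. not Dia (p and (q or p)), u
6. Dia (p and (q or p)), u
7. not (p and (q or p)), u
8. not (q or p), u
9. not q, u
10. not p, u
Accessibility: uRu
Branch closes: p and not p both at u.
Every branch closes (one shown): valid in T, hence also in S4, S5 (every theorem of T is a theorem of S4 and S5).
K-tableau for the negation not ((Box Dia (p and (q or p)) implies Dia (p and (q or p))) or not p):
1. not ((Box Dia (p and (q or p)) implies Dia (p and (q or p))) or not p), u
2. not (Box Dia (p and (q or p)) implies Dia (p and (q or p))), u
3. p, u
4. Box Dia (p and (q or p)), u
5. not Dia (p and (q or p)), u
Complete open branch: countermodel on a K-frame, so not valid in K.

T, S4, S5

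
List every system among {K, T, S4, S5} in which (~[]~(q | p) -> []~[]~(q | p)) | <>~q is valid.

T, S4, S5

T-tableau for the negation ~((~[]~(q | p) -> []~[]~(q | p)) | <>~q):
1. ~((~[]~(q | p) -> []~[]~(q | p)) | <>~q), w0
2. ~(~[]~(q | p) -> []~[]~(q | p)), w0
3. ~<>~q, w0
4. ~[]~(q | p), w0
5. ~[]~[]~(q | p), w0
6. q, w0
7. q | p, w1
8. q, w1
9. p, w1
10. []~(q | p), w2
11. q, w2
12. ~(q | p), w2
13. ~q, w2
14. ~p, w2
Accessibility: w0Rw0, w0Rw1, w0Rw2, w1Rw1, w2Rw2
Branch closes: q and ~q both at w2.
Every branch closes (one shown): valid in T, hence also in S4, S5 (every theorem of T is a theorem of S4 and S5).
K-tableau for the negation ~((~[]~(q | p) -> []~[]~(q | p)) | <>~q):
1. ~((~[]~(q | p) -> []~[]~(q | p)) | <>~q), w0
2. ~(~[]~(q | p) -> []~[]~(q | p)), w0
3. ~<>~q, w0
4. ~[]~(q | p), w0
5. ~[]~[]~(q | p), w0
6. q | p, w1
7. q, w1
8. p, w1
9. []~(q | p), w2
10. q, w2
Accessibility: w0Rw1, w0Rw2
Complete open branch: countermodel on a K-frame, so not valid in K.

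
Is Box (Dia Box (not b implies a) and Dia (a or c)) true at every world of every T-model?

Tableau for the negation not Box (Dia Box (not b implies a) and Dia (a or c)):
1. not Box (Dia Box (not b implies a) and Dia (a or c)), 0
2. not (Dia Box (not b implies a) and Dia (a or c)), 1
3. not Dia (a or c), 1
4. not (a or c), 1
5. not a, 1
6. not c, 1
Accessibility: 0R0, 0R1, 1R1
The negation has an open branch (countermodel exists).

Not valid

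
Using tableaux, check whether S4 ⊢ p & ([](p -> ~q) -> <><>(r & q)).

No, not valid

Tableau for the negation ~(p & ([](p -> ~q) -> <><>(r & q))):
1. ~(p & ([](p -> ~q) -> <><>(r & q))), w0
2. ~([](p -> ~q) -> <><>(r & q)), w0   [~&-rule on 1 (branches; this branch)]
3. [](p -> ~q), w0   [~->-rule on 2]
4. ~<><>(r & q), w0   [~->-rule on 2]
5. p -> ~q, w0   [[]-rule on 3 via w0Rw0]
6. ~<>(r & q), w0   [~<>-rule on 4 via w0Rw0]
7. ~(r & q), w0   [~<>-rule on 6 via w0Rw0]
8. ~q, w0   [->-rule on 5 (branches; this branch)]
Accessibility: w0Rw0
The negation has an open branch (countermodel exists).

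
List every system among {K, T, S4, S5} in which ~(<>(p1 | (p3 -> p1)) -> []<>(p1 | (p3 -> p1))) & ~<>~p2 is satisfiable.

S5-tableau for the formula:
1. ~(<>(p1 | (p3 -> p1)) -> []<>(p1 | (p3 -> p1))) & ~<>~p2, 0
2. ~(<>(p1 | (p3 -> p1)) -> []<>(p1 | (p3 -> p1))), 0   [&-rule on 1]
3. ~<>~p2, 0   [&-rule on 1]
4. <>(p1 | (p3 -> p1)), 0   [~->-rule on 2]
5. ~[]<>(p1 | (p3 -> p1)), 0   [~->-rule on 2]
6. p2, 0   [~<>-rule on 3 via 0R0]
7. p1 | (p3 -> p1), 1   [<>-rule on 4: fresh world 1, 0R1]
8. p2, 1   [~<>-rule on 3 via 0R1]
9. p3 -> p1, 1   [|-rule on 7 (branches; this branch)]
10. ~p3, 1   [->-rule on 9 (branches; this branch)]
11. ~<>(p1 | (p3 -> p1)), 2   [~[]-rule on 5: fresh world 2, 0R2]
12. p2, 2   [~<>-rule on 3 via 0R2]
13. ~(p1 | (p3 -> p1)), 0   [~<>-rule on 11 via 2R0]
14. ~p1, 0   [~|-rule on 13]
15. ~(p3 -> p1), 0   [~|-rule on 13]
16. p3, 0   [~->-rule on 15]
17. ~(p1 | (p3 -> p1)), 1   [~<>-rule on 11 via 2R1]
18. ~p1, 1   [~|-rule on 17]
19. ~(p3 -> p1), 1   [~|-rule on 17]
20. p3, 1   [~->-rule on 19]
Accessibility: 0R0, 0R1, 0R2, 1R0, 1R1, 1R2, 2R0, 2R1, 2R2
Branch closes: p3 and ~p3 both at 1.
Every branch closes (one shown): unsatisfiable in S5.
S4-tableau for the formula:
1. ~(<>(p1 | (p3 -> p1)) -> []<>(p1 | (p3 -> p1))) & ~<>~p2, 0
2. ~(<>(p1 | (p3 -> p1)) -> []<>(p1 | (p3 -> p1))), 0   [&-rule on 1]
3. ~<>~p2, 0   [&-rule on 1]
4. <>(p1 | (p3 -> p1)), 0   [~->-rule on 2]
5. ~[]<>(p1 | (p3 -> p1)), 0   [~->-rule on 2]
6. p2, 0   [~<>-rule on 3 via 0R0]
7. p1 | (p3 -> p1), 1   [<>-rule on 4: fresh world 1, 0R1]
8. p2, 1   [~<>-rule on 3 via 0R1]
9. p3 -> p1, 1   [|-rule on 7 (branches; this branch)]
10. p1, 1   [->-rule on 9 (branches; this branch)]
11. ~<>(p1 | (p3 -> p1)), 2   [~[]-rule on 5: fresh world 2, 0R2]
12. p2, 2   [~<>-rule on 3 via 0R2]
13. ~(p1 | (p3 -> p1)), 2   [~<>-rule on 11 via 2R2]
14. ~p1, 2   [~|-rule on 13]
15. ~(p3 -> p1), 2   [~|-rule on 13]
16. p3, 2   [~->-rule on 15]
Accessibility: 0R0, 0R1, 0R2, 1R1, 2R2
Complete open branch: satisfiable in S4, hence also in K, T (this S4-model is also a K-model and a T-model).

K, T, S4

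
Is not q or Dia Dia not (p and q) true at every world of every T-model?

Not valid

Tableau for the negation not (not q or Dia Dia not (p and q)):
1. not (not q or Dia Dia not (p and q)), u
2. q, u
3. not Dia Dia not (p and q), u
4. not Dia not (p and q), u
5. p and q, u
6. p, u
Accessibility: uRu
The negation has an open branch (countermodel exists).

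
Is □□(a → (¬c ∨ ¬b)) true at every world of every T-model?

Tableau for the negation ¬□□(a → (¬c ∨ ¬b)):
1. ¬□□(a → (¬c ∨ ¬b)), u
2. ¬□(a → (¬c ∨ ¬b)), v
3. ¬(a → (¬c ∨ ¬b)), w
4. a, w
5. ¬(¬c ∨ ¬b), w
6. c, w
7. b, w
Accessibility: uRu, uRv, vRv, vRw, wRw
The negation has an open branch (countermodel exists).

Not valid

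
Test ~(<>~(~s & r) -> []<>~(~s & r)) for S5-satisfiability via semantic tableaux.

1. ~(<>~(~s & r) -> []<>~(~s & r)), u
2. <>~(~s & r), u
3. ~[]<>~(~s & r), u
4. ~(~s & r), v
5. ~r, v
6. ~<>~(~s & r), w
7. ~s & r, u
8. ~s, u
9. r, u
10. ~s & r, v
11. ~s, v
12. r, v
Accessibility: uRu, uRv, uRw, vRu, vRv, vRw, wRu, wRv, wRw
Branch closes: r and ~r both at v.
(One branch shown.) All branches close.

Unsatisfiable (every branch closes)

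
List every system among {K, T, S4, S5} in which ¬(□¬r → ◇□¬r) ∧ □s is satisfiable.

K-tableau for the formula:
1. ¬(□¬r → ◇□¬r) ∧ □s, w0
2. ¬(□¬r → ◇□¬r), w0
3. □s, w0
4. □¬r, w0
5. ¬◇□¬r, w0
Complete open branch: satisfiable in K.
T-tableau for the formula:
1. ¬(□¬r → ◇□¬r) ∧ □s, w0
2. ¬(□¬r → ◇□¬r), w0
3. □s, w0
4. □¬r, w0
5. ¬◇□¬r, w0
6. s, w0
7. ¬r, w0
8. ¬□¬r, w0
9. r, w1
10. s, w1
11. ¬r, w1
Accessibility: w0Rw0, w0Rw1, w1Rw1
Branch closes: r and ¬r both at w1.
Every branch closes (one shown): unsatisfiable in T, hence also in S4, S5 (every S4/S5-frame is a T-frame).

K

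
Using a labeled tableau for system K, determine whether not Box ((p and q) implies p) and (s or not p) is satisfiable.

1. not Box ((p and q) implies p) and (s or not p), u
2. not Box ((p and q) implies p), u
3. s or not p, u
4. not p, u
5. not ((p and q) implies p), v
6. p and q, v
7. not p, v
8. p, v
9. q, v
Accessibility: uRv
Branch closes: p and not p both at v.
Every branch closes; the branch above is one of them.

Unsatisfiable (every branch closes)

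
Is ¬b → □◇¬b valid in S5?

Tableau for the negation ¬(¬b → □◇¬b):
1. ¬(¬b → □◇¬b), u
2. ¬b, u   [¬→-rule on 1]
3. ¬□◇¬b, u   [¬→-rule on 1]
4. ¬◇¬b, v   [¬□-rule on 3: fresh world v, uRv]
5. b, u   [¬◇-rule on 4 via vRu]
Accessibility: uRu, uRv, vRu, vRv
Branch closes: b and ¬b both at u.
All branches of the negation close; one closing branch shown above.

Valid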